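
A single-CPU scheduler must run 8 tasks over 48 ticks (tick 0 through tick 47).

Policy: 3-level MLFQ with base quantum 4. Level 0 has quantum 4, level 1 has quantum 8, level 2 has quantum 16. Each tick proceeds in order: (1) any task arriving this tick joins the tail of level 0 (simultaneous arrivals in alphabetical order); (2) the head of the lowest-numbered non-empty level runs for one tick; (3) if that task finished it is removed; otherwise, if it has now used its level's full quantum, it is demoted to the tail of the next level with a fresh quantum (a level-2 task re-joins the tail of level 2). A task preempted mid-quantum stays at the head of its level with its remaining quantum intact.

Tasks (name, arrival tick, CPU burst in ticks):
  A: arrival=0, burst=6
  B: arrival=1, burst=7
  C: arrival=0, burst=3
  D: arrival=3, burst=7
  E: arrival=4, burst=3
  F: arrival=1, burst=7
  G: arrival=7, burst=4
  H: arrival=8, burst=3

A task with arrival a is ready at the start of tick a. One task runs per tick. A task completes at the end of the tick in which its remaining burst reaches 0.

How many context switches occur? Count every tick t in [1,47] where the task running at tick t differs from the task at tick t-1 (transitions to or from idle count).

context switches = 12

t=0: L0/L1/L2 = AC/-/- → run A
t=1: L0/L1/L2 = ACBF/-/- → run A
t=2: L0/L1/L2 = ACBF/-/- → run A
t=3: L0/L1/L2 = ACBFD/-/- → run A
t=4: L0/L1/L2 = CBFDE/A/- → run C
t=5: L0/L1/L2 = CBFDE/A/- → run C
t=6: L0/L1/L2 = CBFDE/A/- → run C
t=7: L0/L1/L2 = BFDEG/A/- → run B
t=8: L0/L1/L2 = BFDEGH/A/- → run B
t=9: L0/L1/L2 = BFDEGH/A/- → run B
t=10: L0/L1/L2 = BFDEGH/A/- → run B
t=11: L0/L1/L2 = FDEGH/AB/- → run F
t=12: L0/L1/L2 = FDEGH/AB/- → run F
t=13: L0/L1/L2 = FDEGH/AB/- → run F
t=14: L0/L1/L2 = FDEGH/AB/- → run F
t=15: L0/L1/L2 = DEGH/ABF/- → run D
t=16: L0/L1/L2 = DEGH/ABF/- → run D
t=17: L0/L1/L2 = DEGH/ABF/- → run D
t=18: L0/L1/L2 = DEGH/ABF/- → run D
t=19: L0/L1/L2 = EGH/ABFD/- → run E
t=20: L0/L1/L2 = EGH/ABFD/- → run E
t=21: L0/L1/L2 = EGH/ABFD/- → run E
t=22: L0/L1/L2 = GH/ABFD/- → run G
t=23: L0/L1/L2 = GH/ABFD/- → run G
t=24: L0/L1/L2 = GH/ABFD/- → run G
t=25: L0/L1/L2 = GH/ABFD/- → run G
t=26: L0/L1/L2 = H/ABFD/- → run H
t=27: L0/L1/L2 = H/ABFD/- → run H
t=28: L0/L1/L2 = H/ABFD/- → run H
t=29: L0/L1/L2 = -/ABFD/- → run A
t=30: L0/L1/L2 = -/ABFD/- → run A
t=31: L0/L1/L2 = -/BFD/- → run B
t=32: L0/L1/L2 = -/BFD/- → run B
t=33: L0/L1/L2 = -/BFD/- → run B
t=34: L0/L1/L2 = -/FD/- → run F
t=35: L0/L1/L2 = -/FD/- → run F
t=36: L0/L1/L2 = -/FD/- → run F
t=37: L0/L1/L2 = -/D/- → run D
t=38: L0/L1/L2 = -/D/- → run D
t=39: L0/L1/L2 = -/D/- → run D
t=40: (idle)
t=41: (idle)
t=42: (idle)
t=43: (idle)
t=44: (idle)
t=45: (idle)
t=46: (idle)
t=47: (idle)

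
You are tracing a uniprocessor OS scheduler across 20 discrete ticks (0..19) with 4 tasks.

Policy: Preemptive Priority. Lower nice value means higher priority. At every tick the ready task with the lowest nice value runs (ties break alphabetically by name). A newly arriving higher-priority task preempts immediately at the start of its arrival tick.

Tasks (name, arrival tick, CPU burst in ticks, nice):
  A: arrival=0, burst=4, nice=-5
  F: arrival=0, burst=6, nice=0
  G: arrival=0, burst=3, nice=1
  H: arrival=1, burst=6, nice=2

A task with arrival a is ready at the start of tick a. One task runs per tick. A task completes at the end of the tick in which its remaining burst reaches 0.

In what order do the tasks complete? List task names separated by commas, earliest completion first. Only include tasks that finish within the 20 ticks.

completion order = A, F, G, H

t=0: ready={A,F,G} → run A
t=1: ready={A,F,G,H} → run A
t=2: ready={A,F,G,H} → run A
t=3: ready={A,F,G,H} → run A
t=4: ready={F,G,H} → run F
t=5: ready={F,G,H} → run F
t=6: ready={F,G,H} → run F
t=7: ready={F,G,H} → run F
t=8: ready={F,G,H} → run F
t=9: ready={F,G,H} → run F
t=10: ready={G,H} → run G
t=11: ready={G,H} → run G
t=12: ready={G,H} → run G
t=13: ready={H} → run H
t=14: ready={H} → run H
t=15: ready={H} → run H
t=16: ready={H} → run H
t=17: ready={H} → run H
t=18: ready={H} → run H
t=19: (idle)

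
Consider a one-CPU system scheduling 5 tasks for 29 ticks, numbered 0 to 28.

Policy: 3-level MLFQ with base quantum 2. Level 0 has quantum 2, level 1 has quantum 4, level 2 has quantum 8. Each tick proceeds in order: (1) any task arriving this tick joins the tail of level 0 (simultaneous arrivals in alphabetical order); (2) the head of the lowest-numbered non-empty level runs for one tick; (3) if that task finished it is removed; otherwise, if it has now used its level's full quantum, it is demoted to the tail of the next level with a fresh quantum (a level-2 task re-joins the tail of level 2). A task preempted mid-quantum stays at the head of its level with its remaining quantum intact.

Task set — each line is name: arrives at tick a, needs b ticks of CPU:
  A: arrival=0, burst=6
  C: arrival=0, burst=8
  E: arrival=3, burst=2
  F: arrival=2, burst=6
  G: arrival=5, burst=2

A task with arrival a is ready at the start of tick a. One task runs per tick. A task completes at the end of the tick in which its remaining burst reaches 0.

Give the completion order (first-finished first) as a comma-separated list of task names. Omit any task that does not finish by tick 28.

t=0: L0/L1/L2 = AC/-/- → run A
t=1: L0/L1/L2 = AC/-/- → run A
t=2: L0/L1/L2 = CF/A/- → run C
t=3: L0/L1/L2 = CFE/A/- → run C
t=4: L0/L1/L2 = FE/AC/- → run F
t=5: L0/L1/L2 = FEG/AC/- → run F
t=6: L0/L1/L2 = EG/ACF/- → run E
t=7: L0/L1/L2 = EG/ACF/- → run E
t=8: L0/L1/L2 = G/ACF/- → run G
t=9: L0/L1/L2 = G/ACF/- → run G
t=10: L0/L1/L2 = -/ACF/- → run A
t=11: L0/L1/L2 = -/ACF/- → run A
t=12: L0/L1/L2 = -/ACF/- → run A
t=13: L0/L1/L2 = -/ACF/- → run A
t=14: L0/L1/L2 = -/CF/- → run C
t=15: L0/L1/L2 = -/CF/- → run C
t=16: L0/L1/L2 = -/CF/- → run C
t=17: L0/L1/L2 = -/CF/- → run C
t=18: L0/L1/L2 = -/F/C → run F
t=19: L0/L1/L2 = -/F/C → run F
t=20: L0/L1/L2 = -/F/C → run F
t=21: L0/L1/L2 = -/F/C → run F
t=22: L0/L1/L2 = -/-/C → run C
t=23: L0/L1/L2 = -/-/C → run C
t=24: (idle)
t=25: (idle)
t=26: (idle)
t=27: (idle)
t=28: (idle)

completion order = E, G, A, F, C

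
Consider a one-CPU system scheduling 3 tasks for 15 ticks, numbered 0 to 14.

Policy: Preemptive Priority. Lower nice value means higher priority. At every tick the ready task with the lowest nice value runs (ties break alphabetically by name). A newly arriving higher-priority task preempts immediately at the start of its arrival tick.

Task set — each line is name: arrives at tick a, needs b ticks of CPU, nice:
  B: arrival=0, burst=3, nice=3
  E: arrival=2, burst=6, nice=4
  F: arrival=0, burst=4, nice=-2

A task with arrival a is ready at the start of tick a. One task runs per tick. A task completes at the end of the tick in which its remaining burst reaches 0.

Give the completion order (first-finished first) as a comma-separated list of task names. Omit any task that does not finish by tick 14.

t=0: ready={B,F} → run F
t=1: ready={B,F} → run F
t=2: ready={B,E,F} → run F
t=3: ready={B,E,F} → run F
t=4: ready={B,E} → run B
t=5: ready={B,E} → run B
t=6: ready={B,E} → run B
t=7: ready={E} → run E
t=8: ready={E} → run E
t=9: ready={E} → run E
t=10: ready={E} → run E
t=11: ready={E} → run E
t=12: ready={E} → run E
t=13: (idle)
t=14: (idle)

completion order = F, B, E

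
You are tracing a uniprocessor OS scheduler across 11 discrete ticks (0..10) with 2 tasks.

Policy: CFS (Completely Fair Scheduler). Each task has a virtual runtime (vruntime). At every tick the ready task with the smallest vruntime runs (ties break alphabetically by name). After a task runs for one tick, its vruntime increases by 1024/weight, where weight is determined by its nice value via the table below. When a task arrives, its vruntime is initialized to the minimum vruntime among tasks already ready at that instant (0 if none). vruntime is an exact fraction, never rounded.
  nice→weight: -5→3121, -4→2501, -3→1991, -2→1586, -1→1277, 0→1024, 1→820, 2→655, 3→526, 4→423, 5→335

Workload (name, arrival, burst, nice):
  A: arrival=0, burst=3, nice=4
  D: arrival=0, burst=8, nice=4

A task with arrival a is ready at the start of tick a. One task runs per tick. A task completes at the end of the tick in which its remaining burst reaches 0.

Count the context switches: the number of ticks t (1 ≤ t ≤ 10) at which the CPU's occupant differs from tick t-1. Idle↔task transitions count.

t=0: vr[A=0 D=0] → run A
t=1: vr[A=1024/423 D=0] → run D
t=2: vr[A=1024/423 D=1024/423] → run A
t=3: vr[A=2048/423 D=1024/423] → run D
t=4: vr[A=2048/423 D=2048/423] → run A
t=5: vr[D=2048/423] → run D
t=6: vr[D=1024/141] → run D
t=7: vr[D=4096/423] → run D
t=8: vr[D=5120/423] → run D
t=9: vr[D=2048/141] → run D
t=10: vr[D=7168/423] → run D

context switches = 5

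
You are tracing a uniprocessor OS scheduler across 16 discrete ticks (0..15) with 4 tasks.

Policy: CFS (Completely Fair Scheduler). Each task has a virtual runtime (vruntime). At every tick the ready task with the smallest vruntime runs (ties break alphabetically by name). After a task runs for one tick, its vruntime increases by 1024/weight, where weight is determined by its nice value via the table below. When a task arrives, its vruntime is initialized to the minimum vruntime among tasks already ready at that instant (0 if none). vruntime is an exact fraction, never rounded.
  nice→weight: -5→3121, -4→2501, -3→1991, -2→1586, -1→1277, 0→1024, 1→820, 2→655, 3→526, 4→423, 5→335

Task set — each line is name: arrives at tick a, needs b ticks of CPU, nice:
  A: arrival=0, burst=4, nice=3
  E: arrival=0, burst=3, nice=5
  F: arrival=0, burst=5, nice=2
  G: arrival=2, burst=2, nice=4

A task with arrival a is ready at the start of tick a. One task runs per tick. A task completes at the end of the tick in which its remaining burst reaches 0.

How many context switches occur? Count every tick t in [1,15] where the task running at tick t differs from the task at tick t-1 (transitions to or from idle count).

context switches = 14

t=0: vr[A=0 E=0 F=0] → run A
t=1: vr[A=512/263 E=0 F=0] → run E
t=2: vr[A=512/263 E=1024/335 F=0 G=0] → run F
t=3: vr[A=512/263 E=1024/335 F=1024/655 G=0] → run G
t=4: vr[A=512/263 E=1024/335 F=1024/655 G=1024/423] → run F
t=5: vr[A=512/263 E=1024/335 F=2048/655 G=1024/423] → run A
t=6: vr[A=1024/263 E=1024/335 F=2048/655 G=1024/423] → run G
t=7: vr[A=1024/263 E=1024/335 F=2048/655] → run E
t=8: vr[A=1024/263 E=2048/335 F=2048/655] → run F
t=9: vr[A=1024/263 E=2048/335 F=3072/655] → run A
t=10: vr[A=1536/263 E=2048/335 F=3072/655] → run F
t=11: vr[A=1536/263 E=2048/335 F=4096/655] → run A
t=12: vr[E=2048/335 F=4096/655] → run E
t=13: vr[F=4096/655] → run F
t=14: (idle)
t=15: (idle)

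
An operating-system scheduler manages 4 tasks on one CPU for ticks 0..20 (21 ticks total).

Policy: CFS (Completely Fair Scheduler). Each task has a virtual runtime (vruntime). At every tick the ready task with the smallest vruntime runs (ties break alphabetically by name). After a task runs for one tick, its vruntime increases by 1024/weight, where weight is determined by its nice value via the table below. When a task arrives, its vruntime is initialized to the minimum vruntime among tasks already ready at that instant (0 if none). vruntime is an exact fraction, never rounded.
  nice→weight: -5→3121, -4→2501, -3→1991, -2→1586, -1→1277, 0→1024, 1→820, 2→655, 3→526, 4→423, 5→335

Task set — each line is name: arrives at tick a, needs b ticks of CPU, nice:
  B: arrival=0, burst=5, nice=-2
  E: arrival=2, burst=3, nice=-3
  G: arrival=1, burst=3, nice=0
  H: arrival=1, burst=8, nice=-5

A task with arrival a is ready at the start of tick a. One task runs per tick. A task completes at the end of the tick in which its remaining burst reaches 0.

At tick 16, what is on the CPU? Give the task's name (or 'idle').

t=0: vr[B=0] → run B
t=1: vr[B=512/793 G=512/793 H=512/793] → run B
t=2: vr[B=1024/793 E=512/793 G=512/793 H=512/793] → run E
t=3: vr[B=1024/793 E=1831424/1578863 G=512/793 H=512/793] → run G
t=4: vr[B=1024/793 E=1831424/1578863 G=1305/793 H=512/793] → run H
t=5: vr[B=1024/793 E=1831424/1578863 G=1305/793 H=2409984/2474953] → run H
t=6: vr[B=1024/793 E=1831424/1578863 G=1305/793 H=3222016/2474953] → run E
t=7: vr[B=1024/793 E=2643456/1578863 G=1305/793 H=3222016/2474953] → run B
t=8: vr[B=1536/793 E=2643456/1578863 G=1305/793 H=3222016/2474953] → run H
t=9: vr[B=1536/793 E=2643456/1578863 G=1305/793 H=4034048/2474953] → run H
t=10: vr[B=1536/793 E=2643456/1578863 G=1305/793 H=4846080/2474953] → run G
t=11: vr[B=1536/793 E=2643456/1578863 G=2098/793 H=4846080/2474953] → run E
t=12: vr[B=1536/793 G=2098/793 H=4846080/2474953] → run B
t=13: vr[B=2048/793 G=2098/793 H=4846080/2474953] → run H
t=14: vr[B=2048/793 G=2098/793 H=5658112/2474953] → run H
t=15: vr[B=2048/793 G=2098/793 H=6470144/2474953] → run B
t=16: vr[G=2098/793 H=6470144/2474953] → run H
t=17: vr[G=2098/793 H=7282176/2474953] → run G
t=18: vr[H=7282176/2474953] → run H
t=19: (idle)
t=20: (idle)

running at tick 16 = H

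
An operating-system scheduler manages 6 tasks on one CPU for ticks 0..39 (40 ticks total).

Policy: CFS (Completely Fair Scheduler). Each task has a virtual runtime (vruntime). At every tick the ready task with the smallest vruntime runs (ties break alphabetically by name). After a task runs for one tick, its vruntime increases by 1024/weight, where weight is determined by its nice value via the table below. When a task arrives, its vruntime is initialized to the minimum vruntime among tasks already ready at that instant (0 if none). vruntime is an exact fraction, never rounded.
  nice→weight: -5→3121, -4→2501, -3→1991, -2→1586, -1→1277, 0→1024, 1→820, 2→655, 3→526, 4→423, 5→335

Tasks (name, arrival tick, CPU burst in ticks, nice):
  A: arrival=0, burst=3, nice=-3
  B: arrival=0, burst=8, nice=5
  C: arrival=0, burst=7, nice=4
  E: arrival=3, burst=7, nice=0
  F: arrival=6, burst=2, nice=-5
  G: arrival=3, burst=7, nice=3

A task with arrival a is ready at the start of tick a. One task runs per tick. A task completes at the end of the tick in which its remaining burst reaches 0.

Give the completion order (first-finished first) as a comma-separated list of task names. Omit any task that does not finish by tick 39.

t=0: vr[A=0 B=0 C=0] → run A
t=1: vr[A=1024/1991 B=0 C=0] → run B
t=2: vr[A=1024/1991 B=1024/335 C=0] → run C
t=3: vr[A=1024/1991 B=1024/335 C=1024/423 E=1024/1991 G=1024/1991] → run A
t=4: vr[A=2048/1991 B=1024/335 C=1024/423 E=1024/1991 G=1024/1991] → run E
t=5: vr[A=2048/1991 B=1024/335 C=1024/423 E=3015/1991 G=1024/1991] → run G
t=6: vr[A=2048/1991 B=1024/335 C=1024/423 E=3015/1991 F=2048/1991 G=1288704/523633] → run A
t=7: vr[B=1024/335 C=1024/423 E=3015/1991 F=2048/1991 G=1288704/523633] → run F
t=8: vr[B=1024/335 C=1024/423 E=3015/1991 F=8430592/6213911 G=1288704/523633] → run F
t=9: vr[B=1024/335 C=1024/423 E=3015/1991 G=1288704/523633] → run E
t=10: vr[B=1024/335 C=1024/423 E=5006/1991 G=1288704/523633] → run C
t=11: vr[B=1024/335 C=2048/423 E=5006/1991 G=1288704/523633] → run G
t=12: vr[B=1024/335 C=2048/423 E=5006/1991 G=2308096/523633] → run E
t=13: vr[B=1024/335 C=2048/423 E=6997/1991 G=2308096/523633] → run B
t=14: vr[B=2048/335 C=2048/423 E=6997/1991 G=2308096/523633] → run E
t=15: vr[B=2048/335 C=2048/423 E=8988/1991 G=2308096/523633] → run G
t=16: vr[B=2048/335 C=2048/423 E=8988/1991 G=3327488/523633] → run E
t=17: vr[B=2048/335 C=2048/423 E=10979/1991 G=3327488/523633] → run C
t=18: vr[B=2048/335 C=1024/141 E=10979/1991 G=3327488/523633] → run E
t=19: vr[B=2048/335 C=1024/141 E=12970/1991 G=3327488/523633] → run B
t=20: vr[B=3072/335 C=1024/141 E=12970/1991 G=3327488/523633] → run G
t=21: vr[B=3072/335 C=1024/141 E=12970/1991 G=4346880/523633] → run E
t=22: vr[B=3072/335 C=1024/141 G=4346880/523633] → run C
t=23: vr[B=3072/335 C=4096/423 G=4346880/523633] → run G
t=24: vr[B=3072/335 C=4096/423 G=5366272/523633] → run B
t=25: vr[B=4096/335 C=4096/423 G=5366272/523633] → run C
t=26: vr[B=4096/335 C=5120/423 G=5366272/523633] → run G
t=27: vr[B=4096/335 C=5120/423 G=6385664/523633] → run C
t=28: vr[B=4096/335 C=2048/141 G=6385664/523633] → run G
t=29: vr[B=4096/335 C=2048/141] → run B
t=30: vr[B=1024/67 C=2048/141] → run C
t=31: vr[B=1024/67] → run B
t=32: vr[B=6144/335] → run B
t=33: vr[B=7168/335] → run B
t=34: (idle)
t=35: (idle)
t=36: (idle)
t=37: (idle)
t=38: (idle)
t=39: (idle)

completion order = A, F, E, G, C, B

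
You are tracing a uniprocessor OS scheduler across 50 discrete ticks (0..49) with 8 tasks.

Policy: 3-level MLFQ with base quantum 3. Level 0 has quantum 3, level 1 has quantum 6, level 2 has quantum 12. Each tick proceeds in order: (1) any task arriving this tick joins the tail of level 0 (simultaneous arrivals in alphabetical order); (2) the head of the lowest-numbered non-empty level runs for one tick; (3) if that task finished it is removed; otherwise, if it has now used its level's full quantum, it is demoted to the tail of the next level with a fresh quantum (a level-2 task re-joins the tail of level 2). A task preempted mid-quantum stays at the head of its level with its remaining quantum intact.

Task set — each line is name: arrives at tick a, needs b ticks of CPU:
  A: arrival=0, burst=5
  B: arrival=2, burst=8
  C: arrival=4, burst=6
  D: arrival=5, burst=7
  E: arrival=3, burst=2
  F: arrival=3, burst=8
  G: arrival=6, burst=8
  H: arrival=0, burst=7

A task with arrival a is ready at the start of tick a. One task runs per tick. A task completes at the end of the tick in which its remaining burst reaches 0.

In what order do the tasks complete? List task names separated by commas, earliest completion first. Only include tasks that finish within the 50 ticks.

completion order = E, A, H, B, F, C, D

t=0: L0/L1/L2 = AH/-/- → run A
t=1: L0/L1/L2 = AH/-/- → run A
t=2: L0/L1/L2 = AHB/-/- → run A
t=3: L0/L1/L2 = HBEF/A/- → run H
t=4: L0/L1/L2 = HBEFC/A/- → run H
t=5: L0/L1/L2 = HBEFCD/A/- → run H
t=6: L0/L1/L2 = BEFCDG/AH/- → run B
t=7: L0/L1/L2 = BEFCDG/AH/- → run B
t=8: L0/L1/L2 = BEFCDG/AH/- → run B
t=9: L0/L1/L2 = EFCDG/AHB/- → run E
t=10: L0/L1/L2 = EFCDG/AHB/- → run E
t=11: L0/L1/L2 = FCDG/AHB/- → run F
t=12: L0/L1/L2 = FCDG/AHB/- → run F
t=13: L0/L1/L2 = FCDG/AHB/- → run F
t=14: L0/L1/L2 = CDG/AHBF/- → run C
t=15: L0/L1/L2 = CDG/AHBF/- → run C
t=16: L0/L1/L2 = CDG/AHBF/- → run C
t=17: L0/L1/L2 = DG/AHBFC/- → run D
t=18: L0/L1/L2 = DG/AHBFC/- → run D
t=19: L0/L1/L2 = DG/AHBFC/- → run D
t=20: L0/L1/L2 = G/AHBFCD/- → run G
t=21: L0/L1/L2 = G/AHBFCD/- → run G
t=22: L0/L1/L2 = G/AHBFCD/- → run G
t=23: L0/L1/L2 = -/AHBFCDG/- → run A
t=24: L0/L1/L2 = -/AHBFCDG/- → run A
t=25: L0/L1/L2 = -/HBFCDG/- → run H
t=26: L0/L1/L2 = -/HBFCDG/- → run H
t=27: L0/L1/L2 = -/HBFCDG/- → run H
t=28: L0/L1/L2 = -/HBFCDG/- → run H
t=29: L0/L1/L2 = -/BFCDG/- → run B
t=30: L0/L1/L2 = -/BFCDG/- → run B
t=31: L0/L1/L2 = -/BFCDG/- → run B
t=32: L0/L1/L2 = -/BFCDG/- → run B
t=33: L0/L1/L2 = -/BFCDG/- → run B
t=34: L0/L1/L2 = -/FCDG/- → run F
t=35: L0/L1/L2 = -/FCDG/- → run F
t=36: L0/L1/L2 = -/FCDG/- → run F
t=37: L0/L1/L2 = -/FCDG/- → run F
t=38: L0/L1/L2 = -/FCDG/- → run F
t=39: L0/L1/L2 = -/CDG/- → run C
t=40: L0/L1/L2 = -/CDG/- → run C
t=41: L0/L1/L2 = -/CDG/- → run C
t=42: L0/L1/L2 = -/DG/- → run D
t=43: L0/L1/L2 = -/DG/- → run D
t=44: L0/L1/L2 = -/DG/- → run D
t=45: L0/L1/L2 = -/DG/- → run D
t=46: L0/L1/L2 = -/G/- → run G
t=47: L0/L1/L2 = -/G/- → run G
t=48: L0/L1/L2 = -/G/- → run G
t=49: L0/L1/L2 = -/G/- → run G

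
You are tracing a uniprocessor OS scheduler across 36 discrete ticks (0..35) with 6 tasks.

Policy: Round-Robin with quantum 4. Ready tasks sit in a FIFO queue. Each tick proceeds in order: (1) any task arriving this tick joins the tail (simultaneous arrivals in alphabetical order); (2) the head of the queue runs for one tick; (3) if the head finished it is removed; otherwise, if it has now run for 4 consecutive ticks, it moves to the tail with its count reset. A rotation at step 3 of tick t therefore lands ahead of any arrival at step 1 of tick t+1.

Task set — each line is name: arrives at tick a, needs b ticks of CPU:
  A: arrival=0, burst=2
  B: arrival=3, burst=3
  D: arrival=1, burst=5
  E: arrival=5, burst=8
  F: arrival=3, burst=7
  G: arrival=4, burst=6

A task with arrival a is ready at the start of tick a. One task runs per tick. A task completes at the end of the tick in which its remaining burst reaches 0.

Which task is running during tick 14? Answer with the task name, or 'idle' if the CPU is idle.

t=0: queue=[A] q_used=0 → run A
t=1: queue=[A,D] q_used=1 → run A
t=2: queue=[D] q_used=0 → run D
t=3: queue=[D,B,F] q_used=1 → run D
t=4: queue=[D,B,F,G] q_used=2 → run D
t=5: queue=[D,B,F,G,E] q_used=3 → run D
t=6: queue=[B,F,G,E,D] q_used=0 → run B
t=7: queue=[B,F,G,E,D] q_used=1 → run B
t=8: queue=[B,F,G,E,D] q_used=2 → run B
t=9: queue=[F,G,E,D] q_used=0 → run F
t=10: queue=[F,G,E,D] q_used=1 → run F
t=11: queue=[F,G,E,D] q_used=2 → run F
t=12: queue=[F,G,E,D] q_used=3 → run F
t=13: queue=[G,E,D,F] q_used=0 → run G
t=14: queue=[G,E,D,F] q_used=1 → run G
t=15: queue=[G,E,D,F] q_used=2 → run G
t=16: queue=[G,E,D,F] q_used=3 → run G
t=17: queue=[E,D,F,G] q_used=0 → run E
t=18: queue=[E,D,F,G] q_used=1 → run E
t=19: queue=[E,D,F,G] q_used=2 → run E
t=20: queue=[E,D,F,G] q_used=3 → run E
t=21: queue=[D,F,G,E] q_used=0 → run D
t=22: queue=[F,G,E] q_used=0 → run F
t=23: queue=[F,G,E] q_used=1 → run F
t=24: queue=[F,G,E] q_used=2 → run F
t=25: queue=[G,E] q_used=0 → run G
t=26: queue=[G,E] q_used=1 → run G
t=27: queue=[E] q_used=0 → run E
t=28: queue=[E] q_used=1 → run E
t=29: queue=[E] q_used=2 → run E
t=30: queue=[E] q_used=3 → run E
t=31: (idle)
t=32: (idle)
t=33: (idle)
t=34: (idle)
t=35: (idle)

running at tick 14 = G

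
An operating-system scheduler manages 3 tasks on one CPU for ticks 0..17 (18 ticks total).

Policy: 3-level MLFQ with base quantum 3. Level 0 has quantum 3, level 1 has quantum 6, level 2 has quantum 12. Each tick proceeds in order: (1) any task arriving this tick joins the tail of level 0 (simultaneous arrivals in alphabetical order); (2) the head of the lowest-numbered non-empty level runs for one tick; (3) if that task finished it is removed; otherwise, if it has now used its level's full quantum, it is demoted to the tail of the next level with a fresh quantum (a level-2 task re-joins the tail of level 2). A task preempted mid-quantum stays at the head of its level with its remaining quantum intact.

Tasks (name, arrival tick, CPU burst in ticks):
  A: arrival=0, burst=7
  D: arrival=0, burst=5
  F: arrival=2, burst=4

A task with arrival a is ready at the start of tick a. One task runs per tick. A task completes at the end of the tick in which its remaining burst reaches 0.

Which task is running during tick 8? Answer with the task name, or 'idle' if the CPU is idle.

t=0: L0/L1/L2 = AD/-/- → run A
t=1: L0/L1/L2 = AD/-/- → run A
t=2: L0/L1/L2 = ADF/-/- → run A
t=3: L0/L1/L2 = DF/A/- → run D
t=4: L0/L1/L2 = DF/A/- → run D
t=5: L0/L1/L2 = DF/A/- → run D
t=6: L0/L1/L2 = F/AD/- → run F
t=7: L0/L1/L2 = F/AD/- → run F
t=8: L0/L1/L2 = F/AD/- → run F
t=9: L0/L1/L2 = -/ADF/- → run A
t=10: L0/L1/L2 = -/ADF/- → run A
t=11: L0/L1/L2 = -/ADF/- → run A
t=12: L0/L1/L2 = -/ADF/- → run A
t=13: L0/L1/L2 = -/DF/- → run D
t=14: L0/L1/L2 = -/DF/- → run D
t=15: L0/L1/L2 = -/F/- → run F
t=16: (idle)
t=17: (idle)

running at tick 8 = F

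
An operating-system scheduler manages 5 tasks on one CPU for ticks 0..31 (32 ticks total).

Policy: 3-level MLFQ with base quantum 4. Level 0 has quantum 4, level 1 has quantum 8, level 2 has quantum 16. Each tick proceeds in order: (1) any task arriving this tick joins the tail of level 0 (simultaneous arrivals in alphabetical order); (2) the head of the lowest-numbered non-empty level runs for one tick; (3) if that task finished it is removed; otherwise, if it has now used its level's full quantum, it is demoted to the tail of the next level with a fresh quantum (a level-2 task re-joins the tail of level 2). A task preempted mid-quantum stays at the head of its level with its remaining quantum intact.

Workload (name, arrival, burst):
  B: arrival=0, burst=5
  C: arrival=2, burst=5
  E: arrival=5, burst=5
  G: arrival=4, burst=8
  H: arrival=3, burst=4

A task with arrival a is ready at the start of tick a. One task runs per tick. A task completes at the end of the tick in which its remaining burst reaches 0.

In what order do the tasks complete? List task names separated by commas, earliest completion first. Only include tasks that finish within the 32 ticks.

completion order = H, B, C, G, E

t=0: L0/L1/L2 = B/-/- → run B
t=1: L0/L1/L2 = B/-/- → run B
t=2: L0/L1/L2 = BC/-/- → run B
t=3: L0/L1/L2 = BCH/-/- → run B
t=4: L0/L1/L2 = CHG/B/- → run C
t=5: L0/L1/L2 = CHGE/B/- → run C
t=6: L0/L1/L2 = CHGE/B/- → run C
t=7: L0/L1/L2 = CHGE/B/- → run C
t=8: L0/L1/L2 = HGE/BC/- → run H
t=9: L0/L1/L2 = HGE/BC/- → run H
t=10: L0/L1/L2 = HGE/BC/- → run H
t=11: L0/L1/L2 = HGE/BC/- → run H
t=12: L0/L1/L2 = GE/BC/- → run G
t=13: L0/L1/L2 = GE/BC/- → run G
t=14: L0/L1/L2 = GE/BC/- → run G
t=15: L0/L1/L2 = GE/BC/- → run G
t=16: L0/L1/L2 = E/BCG/- → run E
t=17: L0/L1/L2 = E/BCG/- → run E
t=18: L0/L1/L2 = E/BCG/- → run E
t=19: L0/L1/L2 = E/BCG/- → run E
t=20: L0/L1/L2 = -/BCGE/- → run B
t=21: L0/L1/L2 = -/CGE/- → run C
t=22: L0/L1/L2 = -/GE/- → run G
t=23: L0/L1/L2 = -/GE/- → run G
t=24: L0/L1/L2 = -/GE/- → run G
t=25: L0/L1/L2 = -/GE/- → run G
t=26: L0/L1/L2 = -/E/- → run E
t=27: (idle)
t=28: (idle)
t=29: (idle)
t=30: (idle)
t=31: (idle)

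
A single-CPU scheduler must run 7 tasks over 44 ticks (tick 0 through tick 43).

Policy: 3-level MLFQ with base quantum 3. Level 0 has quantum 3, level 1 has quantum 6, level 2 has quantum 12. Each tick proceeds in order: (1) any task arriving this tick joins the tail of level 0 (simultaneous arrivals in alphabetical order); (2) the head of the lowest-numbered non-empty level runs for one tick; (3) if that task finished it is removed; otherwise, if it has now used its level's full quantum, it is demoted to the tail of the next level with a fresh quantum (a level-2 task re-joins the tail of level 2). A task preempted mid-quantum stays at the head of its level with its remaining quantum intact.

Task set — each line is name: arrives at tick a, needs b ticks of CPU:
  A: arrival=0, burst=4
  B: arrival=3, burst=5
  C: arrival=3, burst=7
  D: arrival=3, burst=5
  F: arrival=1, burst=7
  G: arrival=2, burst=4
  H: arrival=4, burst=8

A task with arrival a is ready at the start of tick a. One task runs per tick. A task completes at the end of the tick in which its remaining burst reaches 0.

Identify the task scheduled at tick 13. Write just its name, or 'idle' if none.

running at tick 13 = C

t=0: L0/L1/L2 = A/-/- → run A
t=1: L0/L1/L2 = AF/-/- → run A
t=2: L0/L1/L2 = AFG/-/- → run A
t=3: L0/L1/L2 = FGBCD/A/- → run F
t=4: L0/L1/L2 = FGBCDH/A/- → run F
t=5: L0/L1/L2 = FGBCDH/A/- → run F
t=6: L0/L1/L2 = GBCDH/AF/- → run G
t=7: L0/L1/L2 = GBCDH/AF/- → run G
t=8: L0/L1/L2 = GBCDH/AF/- → run G
t=9: L0/L1/L2 = BCDH/AFG/- → run B
t=10: L0/L1/L2 = BCDH/AFG/- → run B
t=11: L0/L1/L2 = BCDH/AFG/- → run B
t=12: L0/L1/L2 = CDH/AFGB/- → run C
t=13: L0/L1/L2 = CDH/AFGB/- → run C
t=14: L0/L1/L2 = CDH/AFGB/- → run C
t=15: L0/L1/L2 = DH/AFGBC/- → run D
t=16: L0/L1/L2 = DH/AFGBC/- → run D
t=17: L0/L1/L2 = DH/AFGBC/- → run D
t=18: L0/L1/L2 = H/AFGBCD/- → run H
t=19: L0/L1/L2 = H/AFGBCD/- → run H
t=20: L0/L1/L2 = H/AFGBCD/- → run H
t=21: L0/L1/L2 = -/AFGBCDH/- → run A
t=22: L0/L1/L2 = -/FGBCDH/- → run F
t=23: L0/L1/L2 = -/FGBCDH/- → run F
t=24: L0/L1/L2 = -/FGBCDH/- → run F
t=25: L0/L1/L2 = -/FGBCDH/- → run F
t=26: L0/L1/L2 = -/GBCDH/- → run G
t=27: L0/L1/L2 = -/BCDH/- → run B
t=28: L0/L1/L2 = -/BCDH/- → run B
t=29: L0/L1/L2 = -/CDH/- → run C
t=30: L0/L1/L2 = -/CDH/- → run C
t=31: L0/L1/L2 = -/CDH/- → run C
t=32: L0/L1/L2 = -/CDH/- → run C
t=33: L0/L1/L2 = -/DH/- → run D
t=34: L0/L1/L2 = -/DH/- → run D
t=35: L0/L1/L2 = -/H/- → run H
t=36: L0/L1/L2 = -/H/- → run H
t=37: L0/L1/L2 = -/H/- → run H
t=38: L0/L1/L2 = -/H/- → run H
t=39: L0/L1/L2 = -/H/- → run H
t=40: (idle)
t=41: (idle)
t=42: (idle)
t=43: (idle)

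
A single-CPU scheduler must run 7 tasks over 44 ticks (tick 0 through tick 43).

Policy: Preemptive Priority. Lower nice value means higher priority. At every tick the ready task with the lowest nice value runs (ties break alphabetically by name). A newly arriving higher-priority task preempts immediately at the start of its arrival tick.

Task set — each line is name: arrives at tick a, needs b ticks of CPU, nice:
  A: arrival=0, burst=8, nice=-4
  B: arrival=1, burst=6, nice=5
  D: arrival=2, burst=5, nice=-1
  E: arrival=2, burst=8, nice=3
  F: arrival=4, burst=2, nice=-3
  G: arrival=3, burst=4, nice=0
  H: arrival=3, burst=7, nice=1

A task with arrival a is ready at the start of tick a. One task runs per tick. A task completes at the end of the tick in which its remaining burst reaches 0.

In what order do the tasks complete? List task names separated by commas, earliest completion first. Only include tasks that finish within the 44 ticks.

completion order = A, F, D, G, H, E, B

t=0: ready={A} → run A
t=1: ready={A,B} → run A
t=2: ready={A,B,D,E} → run A
t=3: ready={A,B,D,E,G,H} → run A
t=4: ready={A,B,D,E,F,G,H} → run A
t=5: ready={A,B,D,E,F,G,H} → run A
t=6: ready={A,B,D,E,F,G,H} → run A
t=7: ready={A,B,D,E,F,G,H} → run A
t=8: ready={B,D,E,F,G,H} → run F
t=9: ready={B,D,E,F,G,H} → run F
t=10: ready={B,D,E,G,H} → run D
t=11: ready={B,D,E,G,H} → run D
t=12: ready={B,D,E,G,H} → run D
t=13: ready={B,D,E,G,H} → run D
t=14: ready={B,D,E,G,H} → run D
t=15: ready={B,E,G,H} → run G
t=16: ready={B,E,G,H} → run G
t=17: ready={B,E,G,H} → run G
t=18: ready={B,E,G,H} → run G
t=19: ready={B,E,H} → run H
t=20: ready={B,E,H} → run H
t=21: ready={B,E,H} → run H
t=22: ready={B,E,H} → run H
t=23: ready={B,E,H} → run H
t=24: ready={B,E,H} → run H
t=25: ready={B,E,H} → run H
t=26: ready={B,E} → run E
t=27: ready={B,E} → run E
t=28: ready={B,E} → run E
t=29: ready={B,E} → run E
t=30: ready={B,E} → run E
t=31: ready={B,E} → run E
t=32: ready={B,E} → run E
t=33: ready={B,E} → run E
t=34: ready={B} → run B
t=35: ready={B} → run B
t=36: ready={B} → run B
t=37: ready={B} → run B
t=38: ready={B} → run B
t=39: ready={B} → run B
t=40: (idle)
t=41: (idle)
t=42: (idle)
t=43: (idle)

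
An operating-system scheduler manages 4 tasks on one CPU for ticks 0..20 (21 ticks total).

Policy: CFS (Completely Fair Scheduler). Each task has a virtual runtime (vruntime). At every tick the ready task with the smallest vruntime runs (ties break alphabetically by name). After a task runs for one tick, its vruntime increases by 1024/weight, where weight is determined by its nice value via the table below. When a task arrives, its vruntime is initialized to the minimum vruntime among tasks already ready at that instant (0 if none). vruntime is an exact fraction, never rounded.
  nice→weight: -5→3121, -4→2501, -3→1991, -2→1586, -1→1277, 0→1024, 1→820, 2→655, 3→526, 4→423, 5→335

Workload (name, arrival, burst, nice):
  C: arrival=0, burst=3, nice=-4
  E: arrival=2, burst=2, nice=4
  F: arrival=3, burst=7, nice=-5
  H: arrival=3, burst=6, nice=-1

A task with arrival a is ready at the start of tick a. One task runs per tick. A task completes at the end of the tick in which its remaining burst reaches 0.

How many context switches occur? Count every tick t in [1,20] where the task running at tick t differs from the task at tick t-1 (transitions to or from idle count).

t=0: vr[C=0] → run C
t=1: vr[C=1024/2501] → run C
t=2: vr[C=2048/2501 E=2048/2501] → run C
t=3: vr[E=2048/2501 F=2048/2501 H=2048/2501] → run E
t=4: vr[E=3427328/1057923 F=2048/2501 H=2048/2501] → run F
t=5: vr[E=3427328/1057923 F=8952832/7805621 H=2048/2501] → run H
t=6: vr[E=3427328/1057923 F=8952832/7805621 H=5176320/3193777] → run F
t=7: vr[E=3427328/1057923 F=11513856/7805621 H=5176320/3193777] → run F
t=8: vr[E=3427328/1057923 F=14074880/7805621 H=5176320/3193777] → run H
t=9: vr[E=3427328/1057923 F=14074880/7805621 H=7737344/3193777] → run F
t=10: vr[E=3427328/1057923 F=16635904/7805621 H=7737344/3193777] → run F
t=11: vr[E=3427328/1057923 F=19196928/7805621 H=7737344/3193777] → run H
t=12: vr[E=3427328/1057923 F=19196928/7805621 H=10298368/3193777] → run F
t=13: vr[E=3427328/1057923 F=21757952/7805621 H=10298368/3193777] → run F
t=14: vr[E=3427328/1057923 H=10298368/3193777] → run H
t=15: vr[E=3427328/1057923 H=12859392/3193777] → run E
t=16: vr[H=12859392/3193777] → run H
t=17: vr[H=15420416/3193777] → run H
t=18: (idle)
t=19: (idle)
t=20: (idle)

context switches = 12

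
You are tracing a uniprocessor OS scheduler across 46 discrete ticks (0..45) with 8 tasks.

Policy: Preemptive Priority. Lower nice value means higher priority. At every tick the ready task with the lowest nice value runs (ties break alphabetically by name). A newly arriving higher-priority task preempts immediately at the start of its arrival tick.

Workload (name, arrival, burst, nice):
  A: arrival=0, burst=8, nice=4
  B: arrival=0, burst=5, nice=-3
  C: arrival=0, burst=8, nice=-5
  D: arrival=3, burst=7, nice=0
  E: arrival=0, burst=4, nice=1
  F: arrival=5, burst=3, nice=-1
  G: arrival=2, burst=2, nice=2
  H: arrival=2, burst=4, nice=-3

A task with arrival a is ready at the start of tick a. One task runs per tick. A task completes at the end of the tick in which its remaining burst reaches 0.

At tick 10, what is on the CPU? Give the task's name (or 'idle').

running at tick 10 = B

t=0: ready={A,B,C,E} → run C
t=1: ready={A,B,C,E} → run C
t=2: ready={A,B,C,E,G,H} → run C
t=3: ready={A,B,C,D,E,G,H} → run C
t=4: ready={A,B,C,D,E,G,H} → run C
t=5: ready={A,B,C,D,E,F,G,H} → run C
t=6: ready={A,B,C,D,E,F,G,H} → run C
t=7: ready={A,B,C,D,E,F,G,H} → run C
t=8: ready={A,B,D,E,F,G,H} → run B
t=9: ready={A,B,D,E,F,G,H} → run B
t=10: ready={A,B,D,E,F,G,H} → run B
t=11: ready={A,B,D,E,F,G,H} → run B
t=12: ready={A,B,D,E,F,G,H} → run B
t=13: ready={A,D,E,F,G,H} → run H
t=14: ready={A,D,E,F,G,H} → run H
t=15: ready={A,D,E,F,G,H} → run H
t=16: ready={A,D,E,F,G,H} → run H
t=17: ready={A,D,E,F,G} → run F
t=18: ready={A,D,E,F,G} → run F
t=19: ready={A,D,E,F,G} → run F
t=20: ready={A,D,E,G} → run D
t=21: ready={A,D,E,G} → run D
t=22: ready={A,D,E,G} → run D
t=23: ready={A,D,E,G} → run D
t=24: ready={A,D,E,G} → run D
t=25: ready={A,D,E,G} → run D
t=26: ready={A,D,E,G} → run D
t=27: ready={A,E,G} → run E
t=28: ready={A,E,G} → run E
t=29: ready={A,E,G} → run E
t=30: ready={A,E,G} → run E
t=31: ready={A,G} → run G
t=32: ready={A,G} → run G
t=33: ready={A} → run A
t=34: ready={A} → run A
t=35: ready={A} → run A
t=36: ready={A} → run A
t=37: ready={A} → run A
t=38: ready={A} → run A
t=39: ready={A} → run A
t=40: ready={A} → run A
t=41: (idle)
t=42: (idle)
t=43: (idle)
t=44: (idle)
t=45: (idle)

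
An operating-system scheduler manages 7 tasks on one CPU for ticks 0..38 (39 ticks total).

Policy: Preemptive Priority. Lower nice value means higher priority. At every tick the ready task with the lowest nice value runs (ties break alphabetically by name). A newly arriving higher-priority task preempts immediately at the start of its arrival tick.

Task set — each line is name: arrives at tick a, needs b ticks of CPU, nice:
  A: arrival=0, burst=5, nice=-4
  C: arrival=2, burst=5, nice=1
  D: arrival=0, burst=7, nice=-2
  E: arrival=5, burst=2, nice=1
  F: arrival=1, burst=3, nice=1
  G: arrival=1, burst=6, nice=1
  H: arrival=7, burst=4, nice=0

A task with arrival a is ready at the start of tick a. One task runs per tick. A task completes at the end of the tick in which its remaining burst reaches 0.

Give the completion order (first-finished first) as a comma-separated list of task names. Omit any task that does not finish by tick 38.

completion order = A, D, H, C, E, F, G

t=0: ready={A,D} → run A
t=1: ready={A,D,F,G} → run A
t=2: ready={A,C,D,F,G} → run A
t=3: ready={A,C,D,F,G} → run A
t=4: ready={A,C,D,F,G} → run A
t=5: ready={C,D,E,F,G} → run D
t=6: ready={C,D,E,F,G} → run D
t=7: ready={C,D,E,F,G,H} → run D
t=8: ready={C,D,E,F,G,H} → run D
t=9: ready={C,D,E,F,G,H} → run D
t=10: ready={C,D,E,F,G,H} → run D
t=11: ready={C,D,E,F,G,H} → run D
t=12: ready={C,E,F,G,H} → run H
t=13: ready={C,E,F,G,H} → run H
t=14: ready={C,E,F,G,H} → run H
t=15: ready={C,E,F,G,H} → run H
t=16: ready={C,E,F,G} → run C
t=17: ready={C,E,F,G} → run C
t=18: ready={C,E,F,G} → run C
t=19: ready={C,E,F,G} → run C
t=20: ready={C,E,F,G} → run C
t=21: ready={E,F,G} → run E
t=22: ready={E,F,G} → run E
t=23: ready={F,G} → run F
t=24: ready={F,G} → run F
t=25: ready={F,G} → run F
t=26: ready={G} → run G
t=27: ready={G} → run G
t=28: ready={G} → run G
t=29: ready={G} → run G
t=30: ready={G} → run G
t=31: ready={G} → run G
t=32: (idle)
t=33: (idle)
t=34: (idle)
t=35: (idle)
t=36: (idle)
t=37: (idle)
t=38: (idle)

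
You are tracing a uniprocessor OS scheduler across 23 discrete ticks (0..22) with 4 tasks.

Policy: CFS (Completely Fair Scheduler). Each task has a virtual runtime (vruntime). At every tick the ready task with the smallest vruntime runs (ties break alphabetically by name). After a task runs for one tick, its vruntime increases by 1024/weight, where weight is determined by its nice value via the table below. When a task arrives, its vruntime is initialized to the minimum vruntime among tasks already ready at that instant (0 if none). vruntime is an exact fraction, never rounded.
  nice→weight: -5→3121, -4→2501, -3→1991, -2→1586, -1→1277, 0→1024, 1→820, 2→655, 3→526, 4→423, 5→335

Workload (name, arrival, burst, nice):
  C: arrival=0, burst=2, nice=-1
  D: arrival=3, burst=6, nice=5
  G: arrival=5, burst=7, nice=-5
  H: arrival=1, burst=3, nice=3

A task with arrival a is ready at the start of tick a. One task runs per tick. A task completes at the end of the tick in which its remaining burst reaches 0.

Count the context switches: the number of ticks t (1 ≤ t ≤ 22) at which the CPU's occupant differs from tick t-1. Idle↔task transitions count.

t=0: vr[C=0] → run C
t=1: vr[C=1024/1277 H=1024/1277] → run C
t=2: vr[H=1024/1277] → run H
t=3: vr[D=923136/335851 H=923136/335851] → run D
t=4: vr[D=653161984/112510085 H=923136/335851] → run H
t=5: vr[D=653161984/112510085 G=1576960/335851 H=1576960/335851] → run G
t=6: vr[D=653161984/112510085 G=5265603584/1048190971 H=1576960/335851] → run H
t=7: vr[D=653161984/112510085 G=5265603584/1048190971] → run G
t=8: vr[D=653161984/112510085 G=5609515008/1048190971] → run G
t=9: vr[D=653161984/112510085 G=5953426432/1048190971] → run G
t=10: vr[D=653161984/112510085 G=6297337856/1048190971] → run D
t=11: vr[D=997073408/112510085 G=6297337856/1048190971] → run G
t=12: vr[D=997073408/112510085 G=6641249280/1048190971] → run G
t=13: vr[D=997073408/112510085 G=6985160704/1048190971] → run G
t=14: vr[D=997073408/112510085] → run D
t=15: vr[D=1340984832/112510085] → run D
t=16: vr[D=1684896256/112510085] → run D
t=17: vr[D=405761536/22502017] → run D
t=18: (idle)
t=19: (idle)
t=20: (idle)
t=21: (idle)
t=22: (idle)

context switches = 10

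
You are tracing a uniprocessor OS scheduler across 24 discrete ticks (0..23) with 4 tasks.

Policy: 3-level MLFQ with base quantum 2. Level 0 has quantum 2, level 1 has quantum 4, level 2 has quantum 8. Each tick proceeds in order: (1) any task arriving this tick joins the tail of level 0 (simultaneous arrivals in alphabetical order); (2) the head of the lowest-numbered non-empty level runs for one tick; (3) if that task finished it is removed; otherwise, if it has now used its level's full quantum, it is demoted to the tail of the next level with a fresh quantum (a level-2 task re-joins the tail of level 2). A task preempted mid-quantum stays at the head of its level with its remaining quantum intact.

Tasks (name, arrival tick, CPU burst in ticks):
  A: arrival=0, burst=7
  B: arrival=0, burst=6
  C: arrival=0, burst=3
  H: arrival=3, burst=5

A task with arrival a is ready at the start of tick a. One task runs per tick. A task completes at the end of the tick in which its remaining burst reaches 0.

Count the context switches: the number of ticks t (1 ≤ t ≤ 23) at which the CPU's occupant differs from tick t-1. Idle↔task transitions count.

t=0: L0/L1/L2 = ABC/-/- → run A
t=1: L0/L1/L2 = ABC/-/- → run A
t=2: L0/L1/L2 = BC/A/- → run B
t=3: L0/L1/L2 = BCH/A/- → run B
t=4: L0/L1/L2 = CH/AB/- → run C
t=5: L0/L1/L2 = CH/AB/- → run C
t=6: L0/L1/L2 = H/ABC/- → run H
t=7: L0/L1/L2 = H/ABC/- → run H
t=8: L0/L1/L2 = -/ABCH/- → run A
t=9: L0/L1/L2 = -/ABCH/- → run A
t=10: L0/L1/L2 = -/ABCH/- → run A
t=11: L0/L1/L2 = -/ABCH/- → run A
t=12: L0/L1/L2 = -/BCH/A → run B
t=13: L0/L1/L2 = -/BCH/A → run B
t=14: L0/L1/L2 = -/BCH/A → run B
t=15: L0/L1/L2 = -/BCH/A → run B
t=16: L0/L1/L2 = -/CH/A → run C
t=17: L0/L1/L2 = -/H/A → run H
t=18: L0/L1/L2 = -/H/A → run H
t=19: L0/L1/L2 = -/H/A → run H
t=20: L0/L1/L2 = -/-/A → run A
t=21: (idle)
t=22: (idle)
t=23: (idle)

context switches = 9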